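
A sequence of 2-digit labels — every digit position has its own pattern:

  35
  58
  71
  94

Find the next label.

17

First digit — +2 each step, mod 10: 3, 5, 7, 9 → 1.
Second digit — +3 each step, mod 10: 5, 8, 1, 4 → 7.
So the next label is 17.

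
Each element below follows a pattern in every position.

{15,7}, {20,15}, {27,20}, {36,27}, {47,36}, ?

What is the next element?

First coordinate: 15, 20, 27, 36, 47 → 60 (differences are 5, 7, 9, … (increasing by 2 each time)).
Second coordinate goes 7, 15, 20, 27, 36 → 47 (always the previous value of the first coordinate).
So the next element is {60,47}.

{60,47}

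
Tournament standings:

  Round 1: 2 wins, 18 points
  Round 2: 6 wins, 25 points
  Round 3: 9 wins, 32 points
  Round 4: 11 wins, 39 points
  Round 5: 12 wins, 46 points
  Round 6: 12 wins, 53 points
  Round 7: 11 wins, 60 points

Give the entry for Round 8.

9 wins, 67 points

Wins: differences are 4, 3, 2, … (decreasing by 1 each time), so 2, 6, 9, 11, 12, 12, 11 → 9.
For the points, +7 each step: 18, 25, 32, 39, 46, 53, 60 → 67.
So the next row is 9 wins, 67 points.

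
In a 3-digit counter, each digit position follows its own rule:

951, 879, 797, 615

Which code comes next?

First digit — −1 each step, mod 10: 9, 8, 7, 6 → 5.
For the second digit, +2 each step, mod 10: 5, 7, 9, 1 → 3.
Third digit: −2 each step, mod 10, so 1, 9, 7, 5 → 3.
Putting it together: 533.

533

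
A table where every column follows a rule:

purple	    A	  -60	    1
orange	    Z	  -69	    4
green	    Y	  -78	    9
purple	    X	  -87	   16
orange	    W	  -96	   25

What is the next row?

green  V  -105  36

Colour — repeats purple → orange → green: purple, orange, green, purple, orange → green.
Letter: letters move back 1 place in the alphabet, wrapping A→Z; A, Z, Y, X, W → V.
Third component: -60, -69, -78, -87, -96 → -105 (−9 each step).
Fourth component: perfect squares: 1², 2², 3², …; 1, 4, 9, 16, 25 → 36.
So the next row is green  V  -105  36.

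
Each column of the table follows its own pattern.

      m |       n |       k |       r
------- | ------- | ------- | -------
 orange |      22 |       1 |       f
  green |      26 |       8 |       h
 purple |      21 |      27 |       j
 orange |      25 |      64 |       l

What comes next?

Column m: repeats orange → green → purple; orange, green, purple, orange → green.
Column n: 22, 26, 21, 25 → 20 (alternating steps +4, −5, +4, −5, …).
For the column k, perfect cubes: 1³, 2³, 3³, …: 1, 8, 27, 64 → 125.
Column r goes f, h, j, l → n (letters move forward 2 places in the alphabet).
Combining the parts gives green  20  125  n.

green  20  125  n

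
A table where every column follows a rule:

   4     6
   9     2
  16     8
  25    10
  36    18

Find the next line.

First component: 4, 9, 16, 25, 36 → 49 (perfect squares: 2², 3², 4², …).
Second component: each term is the sum of the two before it; 6, 2, 8, 10, 18 → 28.
Combining the parts gives 49  28.

49  28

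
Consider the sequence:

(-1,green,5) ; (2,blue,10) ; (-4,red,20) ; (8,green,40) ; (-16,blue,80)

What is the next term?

For the first value, ×(-2) each step: -1, 2, -4, 8, -16 → 32.
Colour: repeats green → blue → red, so green, blue, red, green, blue → red.
Third value: 5, 10, 20, 40, 80 → 160 (×2 each step).
So the next term is (32,red,160).

(32,red,160)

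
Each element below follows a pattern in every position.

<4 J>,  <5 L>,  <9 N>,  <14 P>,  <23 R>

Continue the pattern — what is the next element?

<37 T>

First value: each term is the sum of the two before it, so 4, 5, 9, 14, 23 → 37.
Letter goes J, L, N, P, R → T (letters move forward 2 places in the alphabet).
Putting it together: <37 T>.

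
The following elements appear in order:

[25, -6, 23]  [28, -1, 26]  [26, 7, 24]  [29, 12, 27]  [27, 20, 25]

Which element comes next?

[30, 25, 28]

First coordinate: alternating steps +3, −2, +3, −2, …, so 25, 28, 26, 29, 27 → 30.
Second coordinate goes -6, -1, 7, 12, 20 → 25 (alternating steps +5, +8, +5, +8, …).
For the third coordinate, always 2 less than the first coordinate: 23, 26, 24, 27, 25 → 28.
Putting it together: [30, 25, 28].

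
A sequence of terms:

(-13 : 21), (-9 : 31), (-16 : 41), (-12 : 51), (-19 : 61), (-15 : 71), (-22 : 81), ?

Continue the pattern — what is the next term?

For the first part, alternating steps +4, −7, +4, −7, …: -13, -9, -16, -12, -19, -15, -22 → -18.
Second part — +10 each step: 21, 31, 41, 51, 61, 71, 81 → 91.
Combining the parts gives (-18 : 91).

(-18 : 91)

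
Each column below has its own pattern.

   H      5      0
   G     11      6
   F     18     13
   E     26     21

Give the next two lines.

D  35  30; C  45  40

Letter goes H, G, F, E → D → C (letters move back 1 place in the alphabet).
Second component: differences are 6, 7, 8, … (increasing by 1 each time), so 5, 11, 18, 26 → 35 → 45.
For the third component, always 5 less than the second component: 0, 6, 13, 21 → 30 → 40.
So the next two lines are D  35  30 and C  45  40.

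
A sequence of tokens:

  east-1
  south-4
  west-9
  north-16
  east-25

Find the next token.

Direction: repeats east → south → west → north; east, south, west, north, east → south.
Second component — perfect squares: 1², 2², 3², …: 1, 4, 9, 16, 25 → 36.
Combining the parts gives south-36.

south-36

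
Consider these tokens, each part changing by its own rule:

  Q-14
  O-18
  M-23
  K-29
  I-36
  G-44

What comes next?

E-53

Letter: letters move back 2 places in the alphabet; Q, O, M, K, I, G → E.
Second component: 14, 18, 23, 29, 36, 44 → 53 (differences are 4, 5, 6, … (increasing by 1 each time)).
So the next token is E-53.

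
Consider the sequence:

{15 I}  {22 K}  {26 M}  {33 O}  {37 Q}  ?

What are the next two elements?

First coordinate: 15, 22, 26, 33, 37 → 44 → 48 (alternating steps +7, +4, +7, +4, …).
For the letter, letters move forward 2 places in the alphabet: I, K, M, O, Q → S → U.
So the next two elements are {44 S} and {48 U}.

{44 S}, {48 U}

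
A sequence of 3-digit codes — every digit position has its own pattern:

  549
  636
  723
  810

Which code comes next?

For the first digit, +1 each step, mod 10: 5, 6, 7, 8 → 9.
Second digit — −1 each step, mod 10: 4, 3, 2, 1 → 0.
Third digit: 9, 6, 3, 0 → 7 (−3 each step, mod 10).
So the next code is 907.

907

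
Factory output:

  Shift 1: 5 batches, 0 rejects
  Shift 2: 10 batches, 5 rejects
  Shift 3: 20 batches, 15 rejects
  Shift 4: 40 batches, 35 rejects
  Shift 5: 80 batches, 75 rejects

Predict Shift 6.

Batches goes 5, 10, 20, 40, 80 → 160 (×2 each step).
Rejects: always 5 less than the batches, so 0, 5, 15, 35, 75 → 155.
Combining the parts gives 160 batches, 155 rejects.

160 batches, 155 rejects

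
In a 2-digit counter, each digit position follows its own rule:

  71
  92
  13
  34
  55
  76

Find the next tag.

97

First digit: 7, 9, 1, 3, 5, 7 → 9 (+2 each step, mod 10).
Second digit: +1 each step, mod 10; 1, 2, 3, 4, 5, 6 → 7.
Combining the parts gives 97.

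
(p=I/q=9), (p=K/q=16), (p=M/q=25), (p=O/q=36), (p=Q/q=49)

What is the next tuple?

(p=S/q=64)

For the p, letters move forward 2 places in the alphabet: I, K, M, O, Q → S.
Q: perfect squares: 3², 4², 5², …, so 9, 16, 25, 36, 49 → 64.
So the next tuple is (p=S/q=64).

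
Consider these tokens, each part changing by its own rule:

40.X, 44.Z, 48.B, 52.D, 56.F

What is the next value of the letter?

H

Letter: letters move forward 2 places in the alphabet, wrapping Z→A, so X, Z, B, D, F → H.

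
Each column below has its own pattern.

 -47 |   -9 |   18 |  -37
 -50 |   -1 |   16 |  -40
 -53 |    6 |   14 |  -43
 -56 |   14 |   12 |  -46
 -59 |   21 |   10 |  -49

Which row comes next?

For the first component, −3 each step: -47, -50, -53, -56, -59 → -62.
For the second component, alternating steps +8, +7, +8, +7, …: -9, -1, 6, 14, 21 → 29.
Third component: 18, 16, 14, 12, 10 → 8 (−2 each step).
Fourth component: always 10 more than the first component, so -37, -40, -43, -46, -49 → -52.
Combining the parts gives -62  29  8  -52.

-62  29  8  -52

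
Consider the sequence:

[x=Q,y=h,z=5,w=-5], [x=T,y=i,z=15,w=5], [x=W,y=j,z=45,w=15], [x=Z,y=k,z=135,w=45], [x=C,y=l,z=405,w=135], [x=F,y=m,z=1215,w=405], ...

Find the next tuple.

[x=I,y=n,z=3645,w=1215]

X: letters move forward 3 places in the alphabet, wrapping Z→A; Q, T, W, Z, C, F → I.
Y goes h, i, j, k, l, m → n (letters move forward 1 place in the alphabet).
Z: ×3 each step; 5, 15, 45, 135, 405, 1215 → 3645.
For the w, always the previous value of the z: -5, 5, 15, 45, 135, 405 → 1215.
Putting it together: [x=I,y=n,z=3645,w=1215].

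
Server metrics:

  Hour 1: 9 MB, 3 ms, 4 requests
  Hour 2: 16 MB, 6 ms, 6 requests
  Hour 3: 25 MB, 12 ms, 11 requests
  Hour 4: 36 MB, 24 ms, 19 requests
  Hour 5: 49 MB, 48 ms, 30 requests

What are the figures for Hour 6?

MB: perfect squares: 3², 4², 5², …; 9, 16, 25, 36, 49 → 64.
Ms: ×2 each step; 3, 6, 12, 24, 48 → 96.
Requests: differences are 2, 5, 8, … (increasing by 3 each time), so 4, 6, 11, 19, 30 → 44.
Combining the parts gives 64 MB, 96 ms, 44 requests.

64 MB, 96 ms, 44 requests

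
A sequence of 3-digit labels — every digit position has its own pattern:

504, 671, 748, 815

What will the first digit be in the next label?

9

First digit: +1 each step, mod 10; 5, 6, 7, 8 → 9.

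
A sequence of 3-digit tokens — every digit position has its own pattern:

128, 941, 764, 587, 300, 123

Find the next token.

First digit — −2 each step, mod 10: 1, 9, 7, 5, 3, 1 → 9.
Second digit — +2 each step, mod 10: 2, 4, 6, 8, 0, 2 → 4.
Third digit: 8, 1, 4, 7, 0, 3 → 6 (+3 each step, mod 10).
So the next token is 946.

946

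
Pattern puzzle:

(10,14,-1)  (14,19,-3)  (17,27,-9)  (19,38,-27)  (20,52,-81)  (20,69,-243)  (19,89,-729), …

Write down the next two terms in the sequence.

First component — differences are 4, 3, 2, … (decreasing by 1 each time): 10, 14, 17, 19, 20, 20, 19 → 17 → 14.
Second component: differences are 5, 8, 11, … (increasing by 3 each time); 14, 19, 27, 38, 52, 69, 89 → 112 → 138.
Third component: -1, -3, -9, -27, -81, -243, -729 → -2187 → -6561 (×3 each step).
So the next two terms are (17,112,-2187) and (14,138,-6561).

(17,112,-2187), (14,138,-6561)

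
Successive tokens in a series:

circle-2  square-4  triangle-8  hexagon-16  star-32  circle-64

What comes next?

Shape — repeats circle → square → triangle → hexagon → star: circle, square, triangle, hexagon, star, circle → square.
Second component — ×2 each step: 2, 4, 8, 16, 32, 64 → 128.
Combining the parts gives square-128.

square-128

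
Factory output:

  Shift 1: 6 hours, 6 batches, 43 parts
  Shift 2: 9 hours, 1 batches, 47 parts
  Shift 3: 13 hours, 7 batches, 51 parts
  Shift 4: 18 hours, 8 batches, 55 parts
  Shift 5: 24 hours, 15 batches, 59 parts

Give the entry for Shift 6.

31 hours, 23 batches, 63 parts

Hours: differences are 3, 4, 5, … (increasing by 1 each time); 6, 9, 13, 18, 24 → 31.
Batches goes 6, 1, 7, 8, 15 → 23 (each term is the sum of the two before it).
Parts goes 43, 47, 51, 55, 59 → 63 (+4 each step).
Putting it together: 31 hours, 23 batches, 63 parts.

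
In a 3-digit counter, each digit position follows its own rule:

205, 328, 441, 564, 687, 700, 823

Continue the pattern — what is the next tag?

946

First digit goes 2, 3, 4, 5, 6, 7, 8 → 9 (+1 each step, mod 10).
Second digit: +2 each step, mod 10; 0, 2, 4, 6, 8, 0, 2 → 4.
Third digit: 5, 8, 1, 4, 7, 0, 3 → 6 (+3 each step, mod 10).
Combining the parts gives 946.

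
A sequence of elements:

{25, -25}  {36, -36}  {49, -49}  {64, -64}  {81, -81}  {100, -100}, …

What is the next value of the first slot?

First slot: perfect squares: 5², 6², 7², …, so 25, 36, 49, 64, 81, 100 → 121.
Second slot — always the negative of the first slot: -25, -36, -49, -64, -81, -100 → -121.

121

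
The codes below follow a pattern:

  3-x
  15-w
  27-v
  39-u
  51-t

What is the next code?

63-s

For the first component, +12 each step: 3, 15, 27, 39, 51 → 63.
Letter: x, w, v, u, t → s (letters move back 1 place in the alphabet).
Putting it together: 63-s.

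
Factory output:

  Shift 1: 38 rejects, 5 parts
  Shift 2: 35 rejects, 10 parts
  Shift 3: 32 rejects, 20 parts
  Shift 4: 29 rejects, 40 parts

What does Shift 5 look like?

26 rejects, 80 parts

Rejects goes 38, 35, 32, 29 → 26 (−3 each step).
Parts: ×2 each step; 5, 10, 20, 40 → 80.
Combining the parts gives 26 rejects, 80 parts.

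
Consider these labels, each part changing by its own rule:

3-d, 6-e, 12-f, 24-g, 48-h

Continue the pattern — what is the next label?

96-i

For the first component, ×2 each step: 3, 6, 12, 24, 48 → 96.
Letter: letters move forward 1 place in the alphabet, so d, e, f, g, h → i.
Combining the parts gives 96-i.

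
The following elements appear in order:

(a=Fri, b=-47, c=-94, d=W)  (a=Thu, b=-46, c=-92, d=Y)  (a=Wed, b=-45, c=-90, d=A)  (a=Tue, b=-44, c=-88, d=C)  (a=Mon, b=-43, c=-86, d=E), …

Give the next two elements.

(a=Sun, b=-42, c=-84, d=G), (a=Sat, b=-41, c=-82, d=I)

A — runs backward through the weekdays Mon→Sun: Fri, Thu, Wed, Tue, Mon → Sun → Sat.
B: -47, -46, -45, -44, -43 → -42 → -41 (+1 each step).
For the c, always 2 × the b: -94, -92, -90, -88, -86 → -84 → -82.
D: W, Y, A, C, E → G → I (letters move forward 2 places in the alphabet, wrapping Z→A).
Putting the parts together: (a=Sun, b=-42, c=-84, d=G) and then (a=Sat, b=-41, c=-82, d=I).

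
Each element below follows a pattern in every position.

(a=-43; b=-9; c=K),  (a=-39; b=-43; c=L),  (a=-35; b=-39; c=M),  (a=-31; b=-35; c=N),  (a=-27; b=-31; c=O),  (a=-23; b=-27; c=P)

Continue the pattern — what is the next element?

(a=-19; b=-23; c=Q)

A: -43, -39, -35, -31, -27, -23 → -19 (+4 each step).
B: always the previous value of the a, so -9, -43, -39, -35, -31, -27 → -23.
C: letters move forward 1 place in the alphabet, so K, L, M, N, O, P → Q.
Combining the parts gives (a=-19; b=-23; c=Q).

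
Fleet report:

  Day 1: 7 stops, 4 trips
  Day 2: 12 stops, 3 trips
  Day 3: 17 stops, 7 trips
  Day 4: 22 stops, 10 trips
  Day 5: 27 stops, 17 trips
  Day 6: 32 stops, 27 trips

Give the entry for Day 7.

37 stops, 44 trips

Stops: +5 each step; 7, 12, 17, 22, 27, 32 → 37.
Trips: 4, 3, 7, 10, 17, 27 → 44 (each term is the sum of the two before it).
Putting it together: 37 stops, 44 trips.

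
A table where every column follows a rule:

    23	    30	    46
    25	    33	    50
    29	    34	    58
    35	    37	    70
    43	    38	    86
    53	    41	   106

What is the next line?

First component: differences are 2, 4, 6, … (increasing by 2 each time), so 23, 25, 29, 35, 43, 53 → 65.
Second component: alternating steps +3, +1, +3, +1, …, so 30, 33, 34, 37, 38, 41 → 42.
Third component: 46, 50, 58, 70, 86, 106 → 130 (always 2 × the first component).
Combining the parts gives 65  42  130.

65  42  130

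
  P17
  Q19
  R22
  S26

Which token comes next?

For the letter, letters move forward 1 place in the alphabet: P, Q, R, S → T.
Second component — differences are 2, 3, 4, … (increasing by 1 each time): 17, 19, 22, 26 → 31.
So the next token is T31.

T31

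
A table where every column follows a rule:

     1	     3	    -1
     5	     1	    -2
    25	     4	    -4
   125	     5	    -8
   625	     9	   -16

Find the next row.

First component: ×5 each step, so 1, 5, 25, 125, 625 → 3125.
Second component: 3, 1, 4, 5, 9 → 14 (each term is the sum of the two before it).
Third component: ×2 each step, so -1, -2, -4, -8, -16 → -32.
Putting it together: 3125  14  -32.

3125  14  -32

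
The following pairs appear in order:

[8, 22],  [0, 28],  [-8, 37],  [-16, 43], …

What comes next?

First part: −8 each step; 8, 0, -8, -16 → -24.
Second part: 22, 28, 37, 43 → 52 (alternating steps +6, +9, +6, +9, …).
Combining the parts gives [-24, 52].

[-24, 52]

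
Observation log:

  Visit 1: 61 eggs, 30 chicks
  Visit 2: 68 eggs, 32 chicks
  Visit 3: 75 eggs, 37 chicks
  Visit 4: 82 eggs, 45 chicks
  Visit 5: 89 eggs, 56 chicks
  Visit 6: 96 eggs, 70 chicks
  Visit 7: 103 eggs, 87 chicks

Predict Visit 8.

For the eggs, +7 each step: 61, 68, 75, 82, 89, 96, 103 → 110.
Chicks: 30, 32, 37, 45, 56, 70, 87 → 107 (differences are 2, 5, 8, … (increasing by 3 each time)).
So the next line is 110 eggs, 107 chicks.

110 eggs, 107 chicks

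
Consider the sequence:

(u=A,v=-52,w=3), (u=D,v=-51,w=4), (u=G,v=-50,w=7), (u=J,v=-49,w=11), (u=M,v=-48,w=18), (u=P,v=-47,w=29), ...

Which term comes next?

U: letters move forward 3 places in the alphabet; A, D, G, J, M, P → S.
For the v, +1 each step: -52, -51, -50, -49, -48, -47 → -46.
W: each term is the sum of the two before it; 3, 4, 7, 11, 18, 29 → 47.
Combining the parts gives (u=S,v=-46,w=47).

(u=S,v=-46,w=47)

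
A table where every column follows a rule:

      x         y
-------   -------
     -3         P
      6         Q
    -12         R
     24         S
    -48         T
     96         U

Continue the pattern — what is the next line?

-192  V

Column x: ×(-2) each step; -3, 6, -12, 24, -48, 96 → -192.
Column y: P, Q, R, S, T, U → V (letters move forward 1 place in the alphabet).
Combining the parts gives -192  V.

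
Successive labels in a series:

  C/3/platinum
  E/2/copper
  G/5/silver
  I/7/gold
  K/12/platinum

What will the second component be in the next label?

Second component goes 3, 2, 5, 7, 12 → 19 (each term is the sum of the two before it).

19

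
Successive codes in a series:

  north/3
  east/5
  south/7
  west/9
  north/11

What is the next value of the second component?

13

Direction goes north, east, south, west, north → east (repeats north → east → south → west).
Second component: 3, 5, 7, 9, 11 → 13 (+2 each step).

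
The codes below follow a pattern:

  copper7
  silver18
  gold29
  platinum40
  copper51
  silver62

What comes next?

gold73

Metal: repeats copper → silver → gold → platinum; copper, silver, gold, platinum, copper, silver → gold.
For the second component, +11 each step: 7, 18, 29, 40, 51, 62 → 73.
So the next code is gold73.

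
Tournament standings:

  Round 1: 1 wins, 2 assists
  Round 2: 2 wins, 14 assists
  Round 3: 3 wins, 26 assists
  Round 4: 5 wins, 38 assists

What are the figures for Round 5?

8 wins, 50 assists

Wins: each term is the sum of the two before it; 1, 2, 3, 5 → 8.
Assists: +12 each step, so 2, 14, 26, 38 → 50.
Combining the parts gives 8 wins, 50 assists.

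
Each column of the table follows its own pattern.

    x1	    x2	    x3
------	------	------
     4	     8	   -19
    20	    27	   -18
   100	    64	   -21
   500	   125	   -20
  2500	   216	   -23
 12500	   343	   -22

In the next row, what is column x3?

-25

Column x1: ×5 each step, so 4, 20, 100, 500, 2500, 12500 → 62500.
Column x2: 8, 27, 64, 125, 216, 343 → 512 (perfect cubes: 2³, 3³, 4³, …).
Column x3: -19, -18, -21, -20, -23, -22 → -25 (alternating steps +1, −3, +1, −3, …).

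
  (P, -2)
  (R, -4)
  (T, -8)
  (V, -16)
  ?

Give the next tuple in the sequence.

(X, -32)

Letter — letters move forward 2 places in the alphabet: P, R, T, V → X.
Second value: -2, -4, -8, -16 → -32 (×2 each step).
So the next tuple is (X, -32).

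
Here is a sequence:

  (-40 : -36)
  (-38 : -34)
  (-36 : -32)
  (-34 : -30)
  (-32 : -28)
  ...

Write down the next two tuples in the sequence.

First coordinate: +2 each step; -40, -38, -36, -34, -32 → -30 → -28.
Second coordinate: always 4 more than the first coordinate; -36, -34, -32, -30, -28 → -26 → -24.
So the next two tuples are (-30 : -26) and (-28 : -24).

(-30 : -26), (-28 : -24)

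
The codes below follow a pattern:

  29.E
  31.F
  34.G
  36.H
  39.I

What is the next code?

41.J

First component — alternating steps +2, +3, +2, +3, …: 29, 31, 34, 36, 39 → 41.
For the letter, letters move forward 1 place in the alphabet: E, F, G, H, I → J.
Putting it together: 41.J.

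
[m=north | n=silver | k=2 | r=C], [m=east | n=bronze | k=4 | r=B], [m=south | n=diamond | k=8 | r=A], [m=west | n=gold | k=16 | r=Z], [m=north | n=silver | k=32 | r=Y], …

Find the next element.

M: repeats north → east → south → west; north, east, south, west, north → east.
N: repeats silver → bronze → diamond → gold; silver, bronze, diamond, gold, silver → bronze.
K: ×2 each step, so 2, 4, 8, 16, 32 → 64.
R: letters move back 1 place in the alphabet, wrapping A→Z; C, B, A, Z, Y → X.
Combining the parts gives [m=east | n=bronze | k=64 | r=X].

[m=east | n=bronze | k=64 | r=X]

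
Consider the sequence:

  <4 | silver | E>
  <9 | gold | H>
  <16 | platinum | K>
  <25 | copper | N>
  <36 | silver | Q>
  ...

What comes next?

First value: perfect squares: 2², 3², 4², …; 4, 9, 16, 25, 36 → 49.
For the metal, repeats silver → gold → platinum → copper: silver, gold, platinum, copper, silver → gold.
Letter: letters move forward 3 places in the alphabet; E, H, K, N, Q → T.
Putting it together: <49 | gold | T>.

<49 | gold | T>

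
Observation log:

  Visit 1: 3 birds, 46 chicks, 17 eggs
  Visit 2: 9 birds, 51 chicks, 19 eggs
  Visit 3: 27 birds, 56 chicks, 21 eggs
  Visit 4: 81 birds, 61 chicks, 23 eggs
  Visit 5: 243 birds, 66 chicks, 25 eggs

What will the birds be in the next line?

Birds — ×3 each step: 3, 9, 27, 81, 243 → 729.

729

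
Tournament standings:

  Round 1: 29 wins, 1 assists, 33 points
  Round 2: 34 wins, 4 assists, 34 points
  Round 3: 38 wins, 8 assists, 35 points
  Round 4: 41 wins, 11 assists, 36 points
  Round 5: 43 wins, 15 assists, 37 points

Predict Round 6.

Wins: differences are 5, 4, 3, … (decreasing by 1 each time), so 29, 34, 38, 41, 43 → 44.
Assists: alternating steps +3, +4, +3, +4, …; 1, 4, 8, 11, 15 → 18.
Points: +1 each step; 33, 34, 35, 36, 37 → 38.
So the next record is 44 wins, 18 assists, 38 points.

44 wins, 18 assists, 38 points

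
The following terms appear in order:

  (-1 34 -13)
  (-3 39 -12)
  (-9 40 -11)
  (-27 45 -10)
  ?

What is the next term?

(-81 46 -9)

For the first coordinate, ×3 each step: -1, -3, -9, -27 → -81.
For the second coordinate, alternating steps +5, +1, +5, +1, …: 34, 39, 40, 45 → 46.
Third coordinate: +1 each step; -13, -12, -11, -10 → -9.
So the next term is (-81 46 -9).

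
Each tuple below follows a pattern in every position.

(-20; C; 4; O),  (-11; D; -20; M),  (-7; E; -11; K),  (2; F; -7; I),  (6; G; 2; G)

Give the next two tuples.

First coordinate: -20, -11, -7, 2, 6 → 15 → 19 (alternating steps +9, +4, +9, +4, …).
First letter goes C, D, E, F, G → H → I (letters move forward 1 place in the alphabet).
Third coordinate — always the previous value of the first coordinate: 4, -20, -11, -7, 2 → 6 → 15.
Second letter: letters move back 2 places in the alphabet, so O, M, K, I, G → E → C.
Putting the parts together: (15; H; 6; E) and then (19; I; 15; C).

(15; H; 6; E), (19; I; 15; C)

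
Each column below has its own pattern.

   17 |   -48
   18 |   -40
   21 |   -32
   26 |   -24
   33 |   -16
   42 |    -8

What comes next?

First component: differences are 1, 3, 5, … (increasing by 2 each time), so 17, 18, 21, 26, 33, 42 → 53.
Second component goes -48, -40, -32, -24, -16, -8 → 0 (+8 each step).
So the next line is 53  0.

53  0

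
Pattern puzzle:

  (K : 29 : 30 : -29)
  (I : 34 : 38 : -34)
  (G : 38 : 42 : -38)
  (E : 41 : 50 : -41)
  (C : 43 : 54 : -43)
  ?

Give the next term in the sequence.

Letter: letters move back 2 places in the alphabet, so K, I, G, E, C → A.
For the second coordinate, differences are 5, 4, 3, … (decreasing by 1 each time): 29, 34, 38, 41, 43 → 44.
Third coordinate: alternating steps +8, +4, +8, +4, …, so 30, 38, 42, 50, 54 → 62.
Fourth coordinate goes -29, -34, -38, -41, -43 → -44 (always the negative of the second coordinate).
Combining the parts gives (A : 44 : 62 : -44).

(A : 44 : 62 : -44)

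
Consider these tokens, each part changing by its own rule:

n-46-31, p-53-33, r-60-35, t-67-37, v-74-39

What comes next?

Letter: n, p, r, t, v → x (letters move forward 2 places in the alphabet).
Second component goes 46, 53, 60, 67, 74 → 81 (+7 each step).
For the third component, +2 each step: 31, 33, 35, 37, 39 → 41.
So the next token is x-81-41.

x-81-41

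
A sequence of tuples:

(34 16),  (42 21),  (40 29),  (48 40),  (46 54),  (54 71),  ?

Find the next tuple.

(52 91)

First component — alternating steps +8, −2, +8, −2, …: 34, 42, 40, 48, 46, 54 → 52.
For the second component, differences are 5, 8, 11, … (increasing by 3 each time): 16, 21, 29, 40, 54, 71 → 91.
So the next tuple is (52 91).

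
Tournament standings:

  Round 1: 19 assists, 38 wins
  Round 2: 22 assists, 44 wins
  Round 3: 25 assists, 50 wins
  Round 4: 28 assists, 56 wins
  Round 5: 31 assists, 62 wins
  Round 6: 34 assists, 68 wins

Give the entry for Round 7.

37 assists, 74 wins

Assists — +3 each step: 19, 22, 25, 28, 31, 34 → 37.
Wins goes 38, 44, 50, 56, 62, 68 → 74 (always 2 × the assists).
Putting it together: 37 assists, 74 wins.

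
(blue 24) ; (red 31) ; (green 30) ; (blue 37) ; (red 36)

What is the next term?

(green 43)

Colour — repeats blue → red → green: blue, red, green, blue, red → green.
Second slot — alternating steps +7, −1, +7, −1, …: 24, 31, 30, 37, 36 → 43.
Combining the parts gives (green 43).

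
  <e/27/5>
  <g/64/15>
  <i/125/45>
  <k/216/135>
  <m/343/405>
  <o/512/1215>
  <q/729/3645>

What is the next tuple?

<s/1000/10935>

Letter: letters move forward 2 places in the alphabet; e, g, i, k, m, o, q → s.
Second component: perfect cubes: 3³, 4³, 5³, …, so 27, 64, 125, 216, 343, 512, 729 → 1000.
Third component: ×3 each step; 5, 15, 45, 135, 405, 1215, 3645 → 10935.
Putting it together: <s/1000/10935>.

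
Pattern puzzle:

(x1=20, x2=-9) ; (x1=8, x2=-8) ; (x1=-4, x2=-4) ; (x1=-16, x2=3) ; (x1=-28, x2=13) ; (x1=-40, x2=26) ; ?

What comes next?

(x1=-52, x2=42)

X1: 20, 8, -4, -16, -28, -40 → -52 (−12 each step).
X2: -9, -8, -4, 3, 13, 26 → 42 (differences are 1, 4, 7, … (increasing by 3 each time)).
Putting it together: (x1=-52, x2=42).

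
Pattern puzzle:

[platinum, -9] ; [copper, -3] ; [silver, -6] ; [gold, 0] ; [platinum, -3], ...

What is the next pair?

[copper, 3]

Metal: repeats platinum → copper → silver → gold; platinum, copper, silver, gold, platinum → copper.
Second entry: alternating steps +6, −3, +6, −3, …; -9, -3, -6, 0, -3 → 3.
So the next pair is [copper, 3].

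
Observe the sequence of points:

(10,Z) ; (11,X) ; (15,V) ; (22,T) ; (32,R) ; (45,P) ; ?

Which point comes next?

(61,N)

First component: differences are 1, 4, 7, … (increasing by 3 each time); 10, 11, 15, 22, 32, 45 → 61.
Letter: Z, X, V, T, R, P → N (letters move back 2 places in the alphabet).
So the next point is (61,N).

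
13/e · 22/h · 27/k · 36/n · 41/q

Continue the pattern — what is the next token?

For the first component, alternating steps +9, +5, +9, +5, …: 13, 22, 27, 36, 41 → 50.
Letter: letters move forward 3 places in the alphabet; e, h, k, n, q → t.
Combining the parts gives 50/t.

50/t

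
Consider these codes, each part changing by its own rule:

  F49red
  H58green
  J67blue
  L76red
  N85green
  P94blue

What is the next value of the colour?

Colour: red, green, blue, red, green, blue → red (repeats red → green → blue).

red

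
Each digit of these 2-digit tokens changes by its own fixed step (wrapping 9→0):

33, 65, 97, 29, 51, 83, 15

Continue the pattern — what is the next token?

First digit: +3 each step, mod 10, so 3, 6, 9, 2, 5, 8, 1 → 4.
Second digit: +2 each step, mod 10; 3, 5, 7, 9, 1, 3, 5 → 7.
So the next token is 47.

47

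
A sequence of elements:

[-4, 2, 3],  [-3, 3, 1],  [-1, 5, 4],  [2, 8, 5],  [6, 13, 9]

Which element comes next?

[11, 21, 14]

First value goes -4, -3, -1, 2, 6 → 11 (differences are 1, 2, 3, … (increasing by 1 each time)).
Second value: each term is the sum of the two before it, so 2, 3, 5, 8, 13 → 21.
Third value: each term is the sum of the two before it; 3, 1, 4, 5, 9 → 14.
Combining the parts gives [11, 21, 14].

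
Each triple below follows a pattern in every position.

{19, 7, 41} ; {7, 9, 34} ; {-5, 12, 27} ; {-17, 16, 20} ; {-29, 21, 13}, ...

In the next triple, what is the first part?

-41

First part: −12 each step, so 19, 7, -5, -17, -29 → -41.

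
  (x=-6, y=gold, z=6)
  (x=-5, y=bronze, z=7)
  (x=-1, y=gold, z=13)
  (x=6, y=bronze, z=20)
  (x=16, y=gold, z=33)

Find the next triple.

(x=29, y=bronze, z=53)

X — differences are 1, 4, 7, … (increasing by 3 each time): -6, -5, -1, 6, 16 → 29.
Y: alternates gold ↔ bronze, so gold, bronze, gold, bronze, gold → bronze.
Z goes 6, 7, 13, 20, 33 → 53 (each term is the sum of the two before it).
So the next triple is (x=29, y=bronze, z=53).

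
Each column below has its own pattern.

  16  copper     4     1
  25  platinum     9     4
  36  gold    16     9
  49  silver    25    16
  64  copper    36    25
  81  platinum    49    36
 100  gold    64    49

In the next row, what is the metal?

Metal goes copper, platinum, gold, silver, copper, platinum, gold → silver (repeats copper → platinum → gold → silver).

silver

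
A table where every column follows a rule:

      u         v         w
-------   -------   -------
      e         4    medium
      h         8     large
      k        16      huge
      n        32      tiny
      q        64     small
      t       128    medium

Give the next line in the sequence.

w  256  large

Column u: e, h, k, n, q, t → w (letters move forward 3 places in the alphabet).
Column v: ×2 each step, so 4, 8, 16, 32, 64, 128 → 256.
Column w: medium, large, huge, tiny, small, medium → large (repeats medium → large → huge → tiny → small).
Putting it together: w  256  large.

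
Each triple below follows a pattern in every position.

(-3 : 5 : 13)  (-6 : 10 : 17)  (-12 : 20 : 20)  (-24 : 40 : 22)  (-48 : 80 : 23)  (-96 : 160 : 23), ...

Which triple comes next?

First coordinate — ×2 each step: -3, -6, -12, -24, -48, -96 → -192.
Second coordinate: ×2 each step, so 5, 10, 20, 40, 80, 160 → 320.
Third coordinate: differences are 4, 3, 2, … (decreasing by 1 each time), so 13, 17, 20, 22, 23, 23 → 22.
So the next triple is (-192 : 320 : 22).

(-192 : 320 : 22)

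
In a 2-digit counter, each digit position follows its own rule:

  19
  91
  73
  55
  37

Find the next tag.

19

First digit — −2 each step, mod 10: 1, 9, 7, 5, 3 → 1.
Second digit: +2 each step, mod 10, so 9, 1, 3, 5, 7 → 9.
So the next tag is 19.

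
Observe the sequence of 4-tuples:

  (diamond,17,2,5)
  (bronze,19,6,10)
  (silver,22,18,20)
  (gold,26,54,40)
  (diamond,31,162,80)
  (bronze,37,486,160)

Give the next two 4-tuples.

Rank: repeats diamond → bronze → silver → gold; diamond, bronze, silver, gold, diamond, bronze → silver → gold.
Second coordinate: differences are 2, 3, 4, … (increasing by 1 each time); 17, 19, 22, 26, 31, 37 → 44 → 52.
Third coordinate: ×3 each step; 2, 6, 18, 54, 162, 486 → 1458 → 4374.
Fourth coordinate: 5, 10, 20, 40, 80, 160 → 320 → 640 (×2 each step).
Putting the parts together: (silver,44,1458,320) and then (gold,52,4374,640).

(silver,44,1458,320), (gold,52,4374,640)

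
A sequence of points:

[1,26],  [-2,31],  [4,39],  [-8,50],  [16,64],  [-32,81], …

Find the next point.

First component — ×(-2) each step: 1, -2, 4, -8, 16, -32 → 64.
Second component — differences are 5, 8, 11, … (increasing by 3 each time): 26, 31, 39, 50, 64, 81 → 101.
Putting it together: [64,101].

[64,101]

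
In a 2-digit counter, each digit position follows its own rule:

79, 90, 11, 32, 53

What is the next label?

First digit — +2 each step, mod 10: 7, 9, 1, 3, 5 → 7.
Second digit: +1 each step, mod 10; 9, 0, 1, 2, 3 → 4.
Combining the parts gives 74.

74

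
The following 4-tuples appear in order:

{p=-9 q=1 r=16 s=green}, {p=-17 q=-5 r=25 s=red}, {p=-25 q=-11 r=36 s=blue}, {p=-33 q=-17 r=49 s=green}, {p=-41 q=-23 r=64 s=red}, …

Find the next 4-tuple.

{p=-49 q=-29 r=81 s=blue}

P: −8 each step; -9, -17, -25, -33, -41 → -49.
Q: −6 each step, so 1, -5, -11, -17, -23 → -29.
R: 16, 25, 36, 49, 64 → 81 (perfect squares: 4², 5², 6², …).
S goes green, red, blue, green, red → blue (repeats green → red → blue).
So the next 4-tuple is {p=-49 q=-29 r=81 s=blue}.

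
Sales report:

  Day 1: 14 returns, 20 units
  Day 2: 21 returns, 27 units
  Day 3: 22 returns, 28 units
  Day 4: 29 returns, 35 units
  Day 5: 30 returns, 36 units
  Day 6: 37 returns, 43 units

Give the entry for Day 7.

38 returns, 44 units

Returns: alternating steps +7, +1, +7, +1, …; 14, 21, 22, 29, 30, 37 → 38.
Units — always 6 more than the returns: 20, 27, 28, 35, 36, 43 → 44.
So the next row is 38 returns, 44 units.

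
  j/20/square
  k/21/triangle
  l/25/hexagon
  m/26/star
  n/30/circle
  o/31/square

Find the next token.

p/35/triangle

Letter goes j, k, l, m, n, o → p (letters move forward 1 place in the alphabet).
Second component goes 20, 21, 25, 26, 30, 31 → 35 (alternating steps +1, +4, +1, +4, …).
Shape: repeats square → triangle → hexagon → star → circle, so square, triangle, hexagon, star, circle, square → triangle.
So the next token is p/35/triangle.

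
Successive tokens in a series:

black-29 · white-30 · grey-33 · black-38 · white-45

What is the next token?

Shade: repeats black → white → grey, so black, white, grey, black, white → grey.
For the second component, differences are 1, 3, 5, … (increasing by 2 each time): 29, 30, 33, 38, 45 → 54.
Combining the parts gives grey-54.

grey-54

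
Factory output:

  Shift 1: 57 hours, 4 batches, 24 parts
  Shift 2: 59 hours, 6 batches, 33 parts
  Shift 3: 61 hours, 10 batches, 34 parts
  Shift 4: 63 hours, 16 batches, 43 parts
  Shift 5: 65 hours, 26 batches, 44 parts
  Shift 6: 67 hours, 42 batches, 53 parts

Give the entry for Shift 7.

Hours — +2 each step: 57, 59, 61, 63, 65, 67 → 69.
Batches: each term is the sum of the two before it, so 4, 6, 10, 16, 26, 42 → 68.
Parts goes 24, 33, 34, 43, 44, 53 → 54 (alternating steps +9, +1, +9, +1, …).
Putting it together: 69 hours, 68 batches, 54 parts.

69 hours, 68 batches, 54 parts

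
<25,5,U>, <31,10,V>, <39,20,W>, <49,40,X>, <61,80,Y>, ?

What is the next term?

First component goes 25, 31, 39, 49, 61 → 75 (differences are 6, 8, 10, … (increasing by 2 each time)).
Second component: 5, 10, 20, 40, 80 → 160 (×2 each step).
Letter: letters move forward 1 place in the alphabet; U, V, W, X, Y → Z.
Putting it together: <75,160,Z>.

<75,160,Z>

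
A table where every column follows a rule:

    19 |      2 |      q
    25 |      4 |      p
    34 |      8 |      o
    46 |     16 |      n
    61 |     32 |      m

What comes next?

79  64  l

First component goes 19, 25, 34, 46, 61 → 79 (differences are 6, 9, 12, … (increasing by 3 each time)).
Second component: ×2 each step, so 2, 4, 8, 16, 32 → 64.
Letter: letters move back 1 place in the alphabet; q, p, o, n, m → l.
Combining the parts gives 79  64  l.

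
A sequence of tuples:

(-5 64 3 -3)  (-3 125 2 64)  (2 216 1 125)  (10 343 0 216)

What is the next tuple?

First coordinate goes -5, -3, 2, 10 → 21 (differences are 2, 5, 8, … (increasing by 3 each time)).
Second coordinate: perfect cubes: 4³, 5³, 6³, …; 64, 125, 216, 343 → 512.
Third coordinate: 3, 2, 1, 0 → -1 (−1 each step).
Fourth coordinate: -3, 64, 125, 216 → 343 (always the previous value of the second coordinate).
Putting it together: (21 512 -1 343).

(21 512 -1 343)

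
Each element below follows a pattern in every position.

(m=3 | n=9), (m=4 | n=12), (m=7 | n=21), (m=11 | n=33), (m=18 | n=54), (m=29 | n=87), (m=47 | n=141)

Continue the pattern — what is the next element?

M — each term is the sum of the two before it: 3, 4, 7, 11, 18, 29, 47 → 76.
N: 9, 12, 21, 33, 54, 87, 141 → 228 (always 3 × the m).
Combining the parts gives (m=76 | n=228).

(m=76 | n=228)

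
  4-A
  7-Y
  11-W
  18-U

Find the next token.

First component goes 4, 7, 11, 18 → 29 (each term is the sum of the two before it).
Letter: letters move back 2 places in the alphabet, wrapping A→Z; A, Y, W, U → S.
Combining the parts gives 29-S.

29-S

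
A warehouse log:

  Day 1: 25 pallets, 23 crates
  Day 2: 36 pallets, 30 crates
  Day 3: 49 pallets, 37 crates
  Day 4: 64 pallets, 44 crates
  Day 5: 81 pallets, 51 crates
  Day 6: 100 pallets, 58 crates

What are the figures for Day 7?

Pallets: 25, 36, 49, 64, 81, 100 → 121 (perfect squares: 5², 6², 7², …).
Crates: +7 each step; 23, 30, 37, 44, 51, 58 → 65.
So the next row is 121 pallets, 65 crates.

121 pallets, 65 crates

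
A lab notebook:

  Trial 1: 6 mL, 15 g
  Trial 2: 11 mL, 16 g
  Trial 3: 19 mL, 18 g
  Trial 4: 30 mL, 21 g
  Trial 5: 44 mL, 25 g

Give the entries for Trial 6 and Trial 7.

For the mL, differences are 5, 8, 11, … (increasing by 3 each time): 6, 11, 19, 30, 44 → 61 → 81.
G: 15, 16, 18, 21, 25 → 30 → 36 (differences are 1, 2, 3, … (increasing by 1 each time)).
So the next two lines are 61 mL, 30 g and 81 mL, 36 g.

61 mL, 30 g; 81 mL, 36 g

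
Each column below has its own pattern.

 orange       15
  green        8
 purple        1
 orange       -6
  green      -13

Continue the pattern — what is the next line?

Colour: repeats orange → green → purple; orange, green, purple, orange, green → purple.
Second component: −7 each step, so 15, 8, 1, -6, -13 → -20.
Putting it together: purple  -20.

purple  -20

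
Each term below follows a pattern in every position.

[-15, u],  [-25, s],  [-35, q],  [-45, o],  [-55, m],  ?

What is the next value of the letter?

k

Letter: letters move back 2 places in the alphabet, so u, s, q, o, m → k.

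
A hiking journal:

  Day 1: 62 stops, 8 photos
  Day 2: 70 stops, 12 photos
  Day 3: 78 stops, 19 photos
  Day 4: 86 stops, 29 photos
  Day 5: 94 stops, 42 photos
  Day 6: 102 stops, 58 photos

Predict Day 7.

110 stops, 77 photos

Stops goes 62, 70, 78, 86, 94, 102 → 110 (+8 each step).
Photos — differences are 4, 7, 10, … (increasing by 3 each time): 8, 12, 19, 29, 42, 58 → 77.
So the next line is 110 stops, 77 photos.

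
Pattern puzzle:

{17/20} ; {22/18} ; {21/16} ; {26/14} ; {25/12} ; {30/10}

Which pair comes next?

{29/8}

First slot: alternating steps +5, −1, +5, −1, …; 17, 22, 21, 26, 25, 30 → 29.
Second slot: −2 each step; 20, 18, 16, 14, 12, 10 → 8.
Combining the parts gives {29/8}.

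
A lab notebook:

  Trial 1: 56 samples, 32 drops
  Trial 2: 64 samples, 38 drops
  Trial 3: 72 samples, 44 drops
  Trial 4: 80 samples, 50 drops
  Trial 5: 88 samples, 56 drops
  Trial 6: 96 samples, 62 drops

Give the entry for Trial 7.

Samples: +8 each step; 56, 64, 72, 80, 88, 96 → 104.
For the drops, +6 each step: 32, 38, 44, 50, 56, 62 → 68.
Putting it together: 104 samples, 68 drops.

104 samples, 68 drops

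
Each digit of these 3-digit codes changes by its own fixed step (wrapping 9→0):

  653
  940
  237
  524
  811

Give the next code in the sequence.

First digit: 6, 9, 2, 5, 8 → 1 (+3 each step, mod 10).
Second digit: −1 each step, mod 10, so 5, 4, 3, 2, 1 → 0.
Third digit goes 3, 0, 7, 4, 1 → 8 (−3 each step, mod 10).
Combining the parts gives 108.

108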